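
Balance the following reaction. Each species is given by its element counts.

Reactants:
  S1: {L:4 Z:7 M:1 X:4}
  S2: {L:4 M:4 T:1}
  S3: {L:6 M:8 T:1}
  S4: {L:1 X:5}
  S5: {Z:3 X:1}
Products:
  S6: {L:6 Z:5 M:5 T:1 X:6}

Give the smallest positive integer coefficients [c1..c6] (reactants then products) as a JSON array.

Coefficients: [1, 4, 1, 4, 6, 5]

L: 1·4+4·4+1·6+4·1+6·0 = 30 | 5·6 = 30
Z: 1·7+4·0+1·0+4·0+6·3 = 25 | 5·5 = 25
M: 1·1+4·4+1·8+4·0+6·0 = 25 | 5·5 = 25
T: 1·0+4·1+1·1+4·0+6·0 = 5 | 5·1 = 5
X: 1·4+4·0+1·0+4·5+6·1 = 30 | 5·6 = 30
gcd(1,4,1,4,6,5) = 1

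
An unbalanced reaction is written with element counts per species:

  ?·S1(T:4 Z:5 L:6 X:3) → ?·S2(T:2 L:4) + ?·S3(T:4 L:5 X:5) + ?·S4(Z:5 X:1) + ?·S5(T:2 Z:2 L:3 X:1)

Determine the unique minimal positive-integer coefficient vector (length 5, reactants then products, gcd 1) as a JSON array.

T: 4·4 = 16 | 1·2+1·4+2·0+5·2 = 16
Z: 4·5 = 20 | 1·0+1·0+2·5+5·2 = 20
L: 4·6 = 24 | 1·4+1·5+2·0+5·3 = 24
X: 4·3 = 12 | 1·0+1·5+2·1+5·1 = 12
gcd(4,1,1,2,5) = 1

Coefficients: [4, 1, 1, 2, 5]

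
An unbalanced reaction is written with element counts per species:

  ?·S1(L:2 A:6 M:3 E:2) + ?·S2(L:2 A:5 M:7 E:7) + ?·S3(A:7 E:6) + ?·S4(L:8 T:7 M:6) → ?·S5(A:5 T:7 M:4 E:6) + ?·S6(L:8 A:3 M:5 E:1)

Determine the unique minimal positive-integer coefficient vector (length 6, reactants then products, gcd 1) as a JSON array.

Coefficients: [2, 2, 3, 5, 5, 6]

L: 2·2+2·2+3·0+5·8 = 48 | 5·0+6·8 = 48
A: 2·6+2·5+3·7+5·0 = 43 | 5·5+6·3 = 43
T: 2·0+2·0+3·0+5·7 = 35 | 5·7+6·0 = 35
M: 2·3+2·7+3·0+5·6 = 50 | 5·4+6·5 = 50
E: 2·2+2·7+3·6+5·0 = 36 | 5·6+6·1 = 36
gcd(2,2,3,5,5,6) = 1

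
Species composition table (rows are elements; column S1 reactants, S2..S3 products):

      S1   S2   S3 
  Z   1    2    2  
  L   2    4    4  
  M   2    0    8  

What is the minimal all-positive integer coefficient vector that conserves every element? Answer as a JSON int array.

Z: 4·1 = 4 | 1·2+1·2 = 4
L: 4·2 = 8 | 1·4+1·4 = 8
M: 4·2 = 8 | 1·0+1·8 = 8
gcd(4,1,1) = 1

Coefficients: [4, 1, 1]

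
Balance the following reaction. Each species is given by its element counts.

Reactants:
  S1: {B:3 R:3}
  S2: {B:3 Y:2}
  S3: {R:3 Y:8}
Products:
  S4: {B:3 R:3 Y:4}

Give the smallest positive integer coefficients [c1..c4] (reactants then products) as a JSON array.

B: 3·3+2·3+2·0 = 15 | 5·3 = 15
R: 3·3+2·0+2·3 = 15 | 5·3 = 15
Y: 3·0+2·2+2·8 = 20 | 5·4 = 20
gcd(3,2,2,5) = 1

Coefficients: [3, 2, 2, 5]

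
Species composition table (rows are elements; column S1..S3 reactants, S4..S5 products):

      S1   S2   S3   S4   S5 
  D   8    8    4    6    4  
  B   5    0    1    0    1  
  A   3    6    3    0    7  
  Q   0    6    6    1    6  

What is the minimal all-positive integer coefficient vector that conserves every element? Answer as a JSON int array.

D: 1·8+6·8+1·4 = 60 | 6·6+6·4 = 60
B: 1·5+6·0+1·1 = 6 | 6·0+6·1 = 6
A: 1·3+6·6+1·3 = 42 | 6·0+6·7 = 42
Q: 1·0+6·6+1·6 = 42 | 6·1+6·6 = 42
gcd(1,6,1,6,6) = 1

Coefficients: [1, 6, 1, 6, 6]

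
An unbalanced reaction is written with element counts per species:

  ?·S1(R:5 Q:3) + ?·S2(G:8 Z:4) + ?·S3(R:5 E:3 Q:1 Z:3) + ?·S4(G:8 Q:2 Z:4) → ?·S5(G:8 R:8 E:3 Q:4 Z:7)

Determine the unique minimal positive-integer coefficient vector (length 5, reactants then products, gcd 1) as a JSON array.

G: 3·0+2·8+5·0+3·8 = 40 | 5·8 = 40
R: 3·5+2·0+5·5+3·0 = 40 | 5·8 = 40
E: 3·0+2·0+5·3+3·0 = 15 | 5·3 = 15
Q: 3·3+2·0+5·1+3·2 = 20 | 5·4 = 20
Z: 3·0+2·4+5·3+3·4 = 35 | 5·7 = 35
gcd(3,2,5,3,5) = 1

Coefficients: [3, 2, 5, 3, 5]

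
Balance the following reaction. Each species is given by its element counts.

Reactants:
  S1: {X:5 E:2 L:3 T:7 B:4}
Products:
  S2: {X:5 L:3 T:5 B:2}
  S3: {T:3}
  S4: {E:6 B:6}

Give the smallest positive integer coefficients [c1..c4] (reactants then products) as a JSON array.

X: 3·5 = 15 | 3·5+2·0+1·0 = 15
E: 3·2 = 6 | 3·0+2·0+1·6 = 6
L: 3·3 = 9 | 3·3+2·0+1·0 = 9
T: 3·7 = 21 | 3·5+2·3+1·0 = 21
B: 3·4 = 12 | 3·2+2·0+1·6 = 12
gcd(3,3,2,1) = 1

Coefficients: [3, 3, 2, 1]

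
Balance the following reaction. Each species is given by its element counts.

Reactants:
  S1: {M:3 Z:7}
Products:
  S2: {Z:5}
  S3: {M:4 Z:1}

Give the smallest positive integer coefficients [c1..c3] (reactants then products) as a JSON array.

Coefficients: [4, 5, 3]

M: 4·3 = 12 | 5·0+3·4 = 12
Z: 4·7 = 28 | 5·5+3·1 = 28
gcd(4,5,3) = 1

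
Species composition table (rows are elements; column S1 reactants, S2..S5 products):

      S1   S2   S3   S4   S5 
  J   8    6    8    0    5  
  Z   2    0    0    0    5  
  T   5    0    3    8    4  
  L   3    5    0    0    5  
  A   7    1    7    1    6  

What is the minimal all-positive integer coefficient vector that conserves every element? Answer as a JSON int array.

J: 5·8 = 40 | 1·6+3·8+1·0+2·5 = 40
Z: 5·2 = 10 | 1·0+3·0+1·0+2·5 = 10
T: 5·5 = 25 | 1·0+3·3+1·8+2·4 = 25
L: 5·3 = 15 | 1·5+3·0+1·0+2·5 = 15
A: 5·7 = 35 | 1·1+3·7+1·1+2·6 = 35
gcd(5,1,3,1,2) = 1

Coefficients: [5, 1, 3, 1, 2]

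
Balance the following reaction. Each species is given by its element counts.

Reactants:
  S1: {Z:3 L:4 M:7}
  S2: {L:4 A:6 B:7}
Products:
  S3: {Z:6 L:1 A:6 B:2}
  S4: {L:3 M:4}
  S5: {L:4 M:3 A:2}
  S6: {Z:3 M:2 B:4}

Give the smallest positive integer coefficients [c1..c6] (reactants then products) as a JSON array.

Z: 5·3+2·0 = 15 | 1·6+5·0+3·0+3·3 = 15
L: 5·4+2·4 = 28 | 1·1+5·3+3·4+3·0 = 28
M: 5·7+2·0 = 35 | 1·0+5·4+3·3+3·2 = 35
A: 5·0+2·6 = 12 | 1·6+5·0+3·2+3·0 = 12
B: 5·0+2·7 = 14 | 1·2+5·0+3·0+3·4 = 14
gcd(5,2,1,5,3,3) = 1

Coefficients: [5, 2, 1, 5, 3, 3]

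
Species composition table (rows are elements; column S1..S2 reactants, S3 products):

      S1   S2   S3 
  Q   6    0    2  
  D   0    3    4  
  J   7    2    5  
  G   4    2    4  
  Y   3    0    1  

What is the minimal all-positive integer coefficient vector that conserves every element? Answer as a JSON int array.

Coefficients: [1, 4, 3]

Q: 1·6+4·0 = 6 | 3·2 = 6
D: 1·0+4·3 = 12 | 3·4 = 12
J: 1·7+4·2 = 15 | 3·5 = 15
G: 1·4+4·2 = 12 | 3·4 = 12
Y: 1·3+4·0 = 3 | 3·1 = 3
gcd(1,4,3) = 1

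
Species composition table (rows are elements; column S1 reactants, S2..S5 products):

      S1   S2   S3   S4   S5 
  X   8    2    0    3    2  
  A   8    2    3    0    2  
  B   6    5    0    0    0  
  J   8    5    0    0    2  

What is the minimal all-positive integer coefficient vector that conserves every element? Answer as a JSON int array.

Coefficients: [5, 6, 6, 6, 5]

X: 5·8 = 40 | 6·2+6·0+6·3+5·2 = 40
A: 5·8 = 40 | 6·2+6·3+6·0+5·2 = 40
B: 5·6 = 30 | 6·5+6·0+6·0+5·0 = 30
J: 5·8 = 40 | 6·5+6·0+6·0+5·2 = 40
gcd(5,6,6,6,5) = 1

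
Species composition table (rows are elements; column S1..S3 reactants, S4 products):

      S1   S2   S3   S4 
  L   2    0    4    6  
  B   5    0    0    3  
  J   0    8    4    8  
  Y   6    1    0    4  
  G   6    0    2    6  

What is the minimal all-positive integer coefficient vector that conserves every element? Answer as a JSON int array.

Coefficients: [3, 2, 6, 5]

L: 3·2+2·0+6·4 = 30 | 5·6 = 30
B: 3·5+2·0+6·0 = 15 | 5·3 = 15
J: 3·0+2·8+6·4 = 40 | 5·8 = 40
Y: 3·6+2·1+6·0 = 20 | 5·4 = 20
G: 3·6+2·0+6·2 = 30 | 5·6 = 30
gcd(3,2,6,5) = 1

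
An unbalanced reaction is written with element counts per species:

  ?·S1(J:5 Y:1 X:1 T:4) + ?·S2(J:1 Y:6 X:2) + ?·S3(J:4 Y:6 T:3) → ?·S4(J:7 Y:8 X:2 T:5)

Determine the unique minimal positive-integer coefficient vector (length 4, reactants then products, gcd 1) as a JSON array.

J: 4·5+3·1+3·4 = 35 | 5·7 = 35
Y: 4·1+3·6+3·6 = 40 | 5·8 = 40
X: 4·1+3·2+3·0 = 10 | 5·2 = 10
T: 4·4+3·0+3·3 = 25 | 5·5 = 25
gcd(4,3,3,5) = 1

Coefficients: [4, 3, 3, 5]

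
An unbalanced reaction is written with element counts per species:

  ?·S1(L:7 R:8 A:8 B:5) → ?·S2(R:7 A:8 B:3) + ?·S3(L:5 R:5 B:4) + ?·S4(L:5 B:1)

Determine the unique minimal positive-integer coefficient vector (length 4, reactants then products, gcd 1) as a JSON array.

Coefficients: [5, 5, 1, 6]

L: 5·7 = 35 | 5·0+1·5+6·5 = 35
R: 5·8 = 40 | 5·7+1·5+6·0 = 40
A: 5·8 = 40 | 5·8+1·0+6·0 = 40
B: 5·5 = 25 | 5·3+1·4+6·1 = 25
gcd(5,5,1,6) = 1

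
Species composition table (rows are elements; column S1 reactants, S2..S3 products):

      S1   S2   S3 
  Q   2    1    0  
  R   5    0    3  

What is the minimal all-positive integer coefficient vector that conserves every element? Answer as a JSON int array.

Coefficients: [3, 6, 5]

Q: 3·2 = 6 | 6·1+5·0 = 6
R: 3·5 = 15 | 6·0+5·3 = 15
gcd(3,6,5) = 1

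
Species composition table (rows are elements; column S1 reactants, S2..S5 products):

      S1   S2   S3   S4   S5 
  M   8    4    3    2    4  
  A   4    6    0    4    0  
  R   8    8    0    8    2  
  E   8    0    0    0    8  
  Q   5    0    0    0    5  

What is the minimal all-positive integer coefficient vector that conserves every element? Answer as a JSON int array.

Coefficients: [4, 2, 2, 1, 4]

M: 4·8 = 32 | 2·4+2·3+1·2+4·4 = 32
A: 4·4 = 16 | 2·6+2·0+1·4+4·0 = 16
R: 4·8 = 32 | 2·8+2·0+1·8+4·2 = 32
E: 4·8 = 32 | 2·0+2·0+1·0+4·8 = 32
Q: 4·5 = 20 | 2·0+2·0+1·0+4·5 = 20
gcd(4,2,2,1,4) = 1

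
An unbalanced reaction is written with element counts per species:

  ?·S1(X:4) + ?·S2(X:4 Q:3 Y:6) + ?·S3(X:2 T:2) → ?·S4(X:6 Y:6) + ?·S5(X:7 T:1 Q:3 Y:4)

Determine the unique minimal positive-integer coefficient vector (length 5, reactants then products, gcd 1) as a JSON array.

X: 6·4+6·4+3·2 = 54 | 2·6+6·7 = 54
T: 6·0+6·0+3·2 = 6 | 2·0+6·1 = 6
Q: 6·0+6·3+3·0 = 18 | 2·0+6·3 = 18
Y: 6·0+6·6+3·0 = 36 | 2·6+6·4 = 36
gcd(6,6,3,2,6) = 1

Coefficients: [6, 6, 3, 2, 6]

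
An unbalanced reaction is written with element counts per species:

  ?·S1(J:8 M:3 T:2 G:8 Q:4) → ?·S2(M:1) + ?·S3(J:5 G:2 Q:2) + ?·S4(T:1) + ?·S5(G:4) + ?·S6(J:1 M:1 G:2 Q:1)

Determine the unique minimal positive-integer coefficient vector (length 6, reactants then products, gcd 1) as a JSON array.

Coefficients: [3, 5, 4, 6, 2, 4]

J: 3·8 = 24 | 5·0+4·5+6·0+2·0+4·1 = 24
M: 3·3 = 9 | 5·1+4·0+6·0+2·0+4·1 = 9
T: 3·2 = 6 | 5·0+4·0+6·1+2·0+4·0 = 6
G: 3·8 = 24 | 5·0+4·2+6·0+2·4+4·2 = 24
Q: 3·4 = 12 | 5·0+4·2+6·0+2·0+4·1 = 12
gcd(3,5,4,6,2,4) = 1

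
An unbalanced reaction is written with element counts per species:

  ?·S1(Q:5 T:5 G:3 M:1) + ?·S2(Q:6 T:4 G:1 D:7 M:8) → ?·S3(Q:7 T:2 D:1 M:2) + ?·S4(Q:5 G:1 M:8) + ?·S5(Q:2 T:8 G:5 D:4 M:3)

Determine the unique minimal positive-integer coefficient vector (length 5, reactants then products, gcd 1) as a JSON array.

Q: 6·5+3·6 = 48 | 5·7+1·5+4·2 = 48
T: 6·5+3·4 = 42 | 5·2+1·0+4·8 = 42
G: 6·3+3·1 = 21 | 5·0+1·1+4·5 = 21
D: 6·0+3·7 = 21 | 5·1+1·0+4·4 = 21
M: 6·1+3·8 = 30 | 5·2+1·8+4·3 = 30
gcd(6,3,5,1,4) = 1

Coefficients: [6, 3, 5, 1, 4]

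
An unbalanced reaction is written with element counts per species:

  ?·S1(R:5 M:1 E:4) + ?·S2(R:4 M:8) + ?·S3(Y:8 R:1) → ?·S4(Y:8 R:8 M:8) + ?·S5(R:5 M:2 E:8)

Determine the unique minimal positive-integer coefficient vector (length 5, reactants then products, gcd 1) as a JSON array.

Coefficients: [6, 5, 5, 5, 3]

Y: 6·0+5·0+5·8 = 40 | 5·8+3·0 = 40
R: 6·5+5·4+5·1 = 55 | 5·8+3·5 = 55
M: 6·1+5·8+5·0 = 46 | 5·8+3·2 = 46
E: 6·4+5·0+5·0 = 24 | 5·0+3·8 = 24
gcd(6,5,5,5,3) = 1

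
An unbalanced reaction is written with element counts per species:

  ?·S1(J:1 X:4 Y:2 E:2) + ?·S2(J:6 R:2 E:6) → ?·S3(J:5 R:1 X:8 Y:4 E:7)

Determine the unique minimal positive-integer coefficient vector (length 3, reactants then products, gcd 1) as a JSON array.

Coefficients: [4, 1, 2]

J: 4·1+1·6 = 10 | 2·5 = 10
R: 4·0+1·2 = 2 | 2·1 = 2
X: 4·4+1·0 = 16 | 2·8 = 16
Y: 4·2+1·0 = 8 | 2·4 = 8
E: 4·2+1·6 = 14 | 2·7 = 14
gcd(4,1,2) = 1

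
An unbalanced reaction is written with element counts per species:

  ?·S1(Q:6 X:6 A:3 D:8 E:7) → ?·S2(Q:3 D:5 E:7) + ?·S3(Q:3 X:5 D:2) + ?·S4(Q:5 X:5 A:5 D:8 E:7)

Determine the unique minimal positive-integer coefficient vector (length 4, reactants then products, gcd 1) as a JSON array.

Q: 5·6 = 30 | 2·3+3·3+3·5 = 30
X: 5·6 = 30 | 2·0+3·5+3·5 = 30
A: 5·3 = 15 | 2·0+3·0+3·5 = 15
D: 5·8 = 40 | 2·5+3·2+3·8 = 40
E: 5·7 = 35 | 2·7+3·0+3·7 = 35
gcd(5,2,3,3) = 1

Coefficients: [5, 2, 3, 3]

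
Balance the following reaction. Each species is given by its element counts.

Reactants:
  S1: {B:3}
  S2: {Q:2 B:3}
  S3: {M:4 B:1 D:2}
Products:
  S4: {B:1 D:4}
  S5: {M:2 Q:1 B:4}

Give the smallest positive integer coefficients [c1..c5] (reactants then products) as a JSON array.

M: 3·0+2·0+2·4 = 8 | 1·0+4·2 = 8
Q: 3·0+2·2+2·0 = 4 | 1·0+4·1 = 4
B: 3·3+2·3+2·1 = 17 | 1·1+4·4 = 17
D: 3·0+2·0+2·2 = 4 | 1·4+4·0 = 4
gcd(3,2,2,1,4) = 1

Coefficients: [3, 2, 2, 1, 4]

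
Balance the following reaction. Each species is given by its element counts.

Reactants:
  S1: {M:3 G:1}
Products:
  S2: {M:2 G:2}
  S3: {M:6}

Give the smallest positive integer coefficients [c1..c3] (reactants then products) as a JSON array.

Coefficients: [6, 3, 2]

M: 6·3 = 18 | 3·2+2·6 = 18
G: 6·1 = 6 | 3·2+2·0 = 6
gcd(6,3,2) = 1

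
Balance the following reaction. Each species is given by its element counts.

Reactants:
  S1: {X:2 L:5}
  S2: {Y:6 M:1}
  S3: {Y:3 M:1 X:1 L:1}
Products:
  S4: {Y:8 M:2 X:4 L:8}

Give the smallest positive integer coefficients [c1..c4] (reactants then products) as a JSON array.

Coefficients: [4, 2, 4, 3]

Y: 4·0+2·6+4·3 = 24 | 3·8 = 24
M: 4·0+2·1+4·1 = 6 | 3·2 = 6
X: 4·2+2·0+4·1 = 12 | 3·4 = 12
L: 4·5+2·0+4·1 = 24 | 3·8 = 24
gcd(4,2,4,3) = 1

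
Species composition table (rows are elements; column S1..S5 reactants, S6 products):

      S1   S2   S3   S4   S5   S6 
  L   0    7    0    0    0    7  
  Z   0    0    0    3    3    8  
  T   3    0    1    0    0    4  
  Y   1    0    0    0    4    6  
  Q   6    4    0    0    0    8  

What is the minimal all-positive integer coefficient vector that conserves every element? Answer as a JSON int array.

L: 2·0+3·7+6·0+4·0+4·0 = 21 | 3·7 = 21
Z: 2·0+3·0+6·0+4·3+4·3 = 24 | 3·8 = 24
T: 2·3+3·0+6·1+4·0+4·0 = 12 | 3·4 = 12
Y: 2·1+3·0+6·0+4·0+4·4 = 18 | 3·6 = 18
Q: 2·6+3·4+6·0+4·0+4·0 = 24 | 3·8 = 24
gcd(2,3,6,4,4,3) = 1

Coefficients: [2, 3, 6, 4, 4, 3]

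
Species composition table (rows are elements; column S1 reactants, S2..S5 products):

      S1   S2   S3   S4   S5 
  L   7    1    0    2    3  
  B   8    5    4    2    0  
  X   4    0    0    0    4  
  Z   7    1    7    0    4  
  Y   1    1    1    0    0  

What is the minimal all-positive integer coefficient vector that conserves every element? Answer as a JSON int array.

Coefficients: [3, 2, 1, 5, 3]

L: 3·7 = 21 | 2·1+1·0+5·2+3·3 = 21
B: 3·8 = 24 | 2·5+1·4+5·2+3·0 = 24
X: 3·4 = 12 | 2·0+1·0+5·0+3·4 = 12
Z: 3·7 = 21 | 2·1+1·7+5·0+3·4 = 21
Y: 3·1 = 3 | 2·1+1·1+5·0+3·0 = 3
gcd(3,2,1,5,3) = 1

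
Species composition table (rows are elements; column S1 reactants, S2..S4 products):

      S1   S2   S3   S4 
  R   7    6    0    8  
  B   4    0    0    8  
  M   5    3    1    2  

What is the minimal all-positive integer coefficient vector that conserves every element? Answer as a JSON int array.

Coefficients: [2, 1, 5, 1]

R: 2·7 = 14 | 1·6+5·0+1·8 = 14
B: 2·4 = 8 | 1·0+5·0+1·8 = 8
M: 2·5 = 10 | 1·3+5·1+1·2 = 10
gcd(2,1,5,1) = 1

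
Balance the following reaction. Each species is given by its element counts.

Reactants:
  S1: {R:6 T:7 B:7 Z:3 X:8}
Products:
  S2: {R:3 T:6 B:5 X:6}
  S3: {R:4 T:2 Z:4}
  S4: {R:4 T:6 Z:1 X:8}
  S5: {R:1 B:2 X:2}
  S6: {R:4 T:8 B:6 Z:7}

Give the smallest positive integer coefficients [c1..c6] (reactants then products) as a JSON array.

R: 4·6 = 24 | 2·3+1·4+1·4+6·1+1·4 = 24
T: 4·7 = 28 | 2·6+1·2+1·6+6·0+1·8 = 28
B: 4·7 = 28 | 2·5+1·0+1·0+6·2+1·6 = 28
Z: 4·3 = 12 | 2·0+1·4+1·1+6·0+1·7 = 12
X: 4·8 = 32 | 2·6+1·0+1·8+6·2+1·0 = 32
gcd(4,2,1,1,6,1) = 1

Coefficients: [4, 2, 1, 1, 6, 1]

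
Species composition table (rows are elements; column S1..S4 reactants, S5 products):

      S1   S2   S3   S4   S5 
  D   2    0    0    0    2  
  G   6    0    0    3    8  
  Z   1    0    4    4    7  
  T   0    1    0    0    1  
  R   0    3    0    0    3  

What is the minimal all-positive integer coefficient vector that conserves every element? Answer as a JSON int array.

Coefficients: [6, 6, 5, 4, 6]

D: 6·2+6·0+5·0+4·0 = 12 | 6·2 = 12
G: 6·6+6·0+5·0+4·3 = 48 | 6·8 = 48
Z: 6·1+6·0+5·4+4·4 = 42 | 6·7 = 42
T: 6·0+6·1+5·0+4·0 = 6 | 6·1 = 6
R: 6·0+6·3+5·0+4·0 = 18 | 6·3 = 18
gcd(6,6,5,4,6) = 1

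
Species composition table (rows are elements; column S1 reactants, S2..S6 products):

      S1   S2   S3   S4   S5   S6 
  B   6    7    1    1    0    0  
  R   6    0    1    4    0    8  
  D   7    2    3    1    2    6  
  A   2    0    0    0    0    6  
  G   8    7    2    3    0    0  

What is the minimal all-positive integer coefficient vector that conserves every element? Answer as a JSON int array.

B: 6·6 = 36 | 4·7+4·1+4·1+3·0+2·0 = 36
R: 6·6 = 36 | 4·0+4·1+4·4+3·0+2·8 = 36
D: 6·7 = 42 | 4·2+4·3+4·1+3·2+2·6 = 42
A: 6·2 = 12 | 4·0+4·0+4·0+3·0+2·6 = 12
G: 6·8 = 48 | 4·7+4·2+4·3+3·0+2·0 = 48
gcd(6,4,4,4,3,2) = 1

Coefficients: [6, 4, 4, 4, 3, 2]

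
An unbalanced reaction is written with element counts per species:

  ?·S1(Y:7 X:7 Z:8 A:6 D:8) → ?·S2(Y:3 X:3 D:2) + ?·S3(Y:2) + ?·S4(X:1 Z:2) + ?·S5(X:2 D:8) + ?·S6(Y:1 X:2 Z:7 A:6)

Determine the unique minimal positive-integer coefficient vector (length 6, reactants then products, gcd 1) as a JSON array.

Coefficients: [4, 4, 6, 2, 3, 4]

Y: 4·7 = 28 | 4·3+6·2+2·0+3·0+4·1 = 28
X: 4·7 = 28 | 4·3+6·0+2·1+3·2+4·2 = 28
Z: 4·8 = 32 | 4·0+6·0+2·2+3·0+4·7 = 32
A: 4·6 = 24 | 4·0+6·0+2·0+3·0+4·6 = 24
D: 4·8 = 32 | 4·2+6·0+2·0+3·8+4·0 = 32
gcd(4,4,6,2,3,4) = 1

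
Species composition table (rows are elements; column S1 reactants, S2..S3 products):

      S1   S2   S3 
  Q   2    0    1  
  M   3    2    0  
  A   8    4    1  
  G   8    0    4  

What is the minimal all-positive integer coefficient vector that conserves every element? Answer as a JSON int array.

Q: 2·2 = 4 | 3·0+4·1 = 4
M: 2·3 = 6 | 3·2+4·0 = 6
A: 2·8 = 16 | 3·4+4·1 = 16
G: 2·8 = 16 | 3·0+4·4 = 16
gcd(2,3,4) = 1

Coefficients: [2, 3, 4]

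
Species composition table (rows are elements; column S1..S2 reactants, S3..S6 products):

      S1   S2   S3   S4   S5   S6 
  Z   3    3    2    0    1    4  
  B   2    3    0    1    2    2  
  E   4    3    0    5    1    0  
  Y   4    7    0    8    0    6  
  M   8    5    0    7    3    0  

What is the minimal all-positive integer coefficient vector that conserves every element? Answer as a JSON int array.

Coefficients: [2, 6, 3, 4, 6, 3]

Z: 2·3+6·3 = 24 | 3·2+4·0+6·1+3·4 = 24
B: 2·2+6·3 = 22 | 3·0+4·1+6·2+3·2 = 22
E: 2·4+6·3 = 26 | 3·0+4·5+6·1+3·0 = 26
Y: 2·4+6·7 = 50 | 3·0+4·8+6·0+3·6 = 50
M: 2·8+6·5 = 46 | 3·0+4·7+6·3+3·0 = 46
gcd(2,6,3,4,6,3) = 1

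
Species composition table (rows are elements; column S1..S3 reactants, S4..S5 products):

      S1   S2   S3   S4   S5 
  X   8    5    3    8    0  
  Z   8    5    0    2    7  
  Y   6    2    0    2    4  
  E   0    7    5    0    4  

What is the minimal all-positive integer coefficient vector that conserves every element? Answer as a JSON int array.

Coefficients: [3, 1, 1, 4, 3]

X: 3·8+1·5+1·3 = 32 | 4·8+3·0 = 32
Z: 3·8+1·5+1·0 = 29 | 4·2+3·7 = 29
Y: 3·6+1·2+1·0 = 20 | 4·2+3·4 = 20
E: 3·0+1·7+1·5 = 12 | 4·0+3·4 = 12
gcd(3,1,1,4,3) = 1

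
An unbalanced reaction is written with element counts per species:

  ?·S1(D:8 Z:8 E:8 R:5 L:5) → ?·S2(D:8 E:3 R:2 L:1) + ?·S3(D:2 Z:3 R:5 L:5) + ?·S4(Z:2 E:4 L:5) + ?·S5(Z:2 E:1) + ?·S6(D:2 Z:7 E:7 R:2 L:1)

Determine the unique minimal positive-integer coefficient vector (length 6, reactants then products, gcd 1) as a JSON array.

Coefficients: [4, 3, 2, 1, 5, 2]

D: 4·8 = 32 | 3·8+2·2+1·0+5·0+2·2 = 32
Z: 4·8 = 32 | 3·0+2·3+1·2+5·2+2·7 = 32
E: 4·8 = 32 | 3·3+2·0+1·4+5·1+2·7 = 32
R: 4·5 = 20 | 3·2+2·5+1·0+5·0+2·2 = 20
L: 4·5 = 20 | 3·1+2·5+1·5+5·0+2·1 = 20
gcd(4,3,2,1,5,2) = 1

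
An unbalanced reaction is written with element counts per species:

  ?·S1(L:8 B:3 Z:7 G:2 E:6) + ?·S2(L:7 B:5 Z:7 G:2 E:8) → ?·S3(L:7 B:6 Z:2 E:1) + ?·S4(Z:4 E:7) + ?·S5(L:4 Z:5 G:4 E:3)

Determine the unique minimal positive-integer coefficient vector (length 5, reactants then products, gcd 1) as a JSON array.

L: 1·8+3·7 = 29 | 3·7+3·0+2·4 = 29
B: 1·3+3·5 = 18 | 3·6+3·0+2·0 = 18
Z: 1·7+3·7 = 28 | 3·2+3·4+2·5 = 28
G: 1·2+3·2 = 8 | 3·0+3·0+2·4 = 8
E: 1·6+3·8 = 30 | 3·1+3·7+2·3 = 30
gcd(1,3,3,3,2) = 1

Coefficients: [1, 3, 3, 3, 2]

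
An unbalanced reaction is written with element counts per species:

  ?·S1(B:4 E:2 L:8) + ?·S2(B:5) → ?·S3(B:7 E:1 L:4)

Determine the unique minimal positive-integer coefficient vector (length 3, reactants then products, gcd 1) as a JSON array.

Coefficients: [1, 2, 2]

B: 1·4+2·5 = 14 | 2·7 = 14
E: 1·2+2·0 = 2 | 2·1 = 2
L: 1·8+2·0 = 8 | 2·4 = 8
gcd(1,2,2) = 1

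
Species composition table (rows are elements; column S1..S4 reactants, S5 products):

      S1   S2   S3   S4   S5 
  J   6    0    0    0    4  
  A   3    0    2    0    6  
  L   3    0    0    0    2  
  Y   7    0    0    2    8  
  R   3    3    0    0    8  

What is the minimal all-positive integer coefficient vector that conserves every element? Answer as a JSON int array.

Coefficients: [2, 6, 6, 5, 3]

J: 2·6+6·0+6·0+5·0 = 12 | 3·4 = 12
A: 2·3+6·0+6·2+5·0 = 18 | 3·6 = 18
L: 2·3+6·0+6·0+5·0 = 6 | 3·2 = 6
Y: 2·7+6·0+6·0+5·2 = 24 | 3·8 = 24
R: 2·3+6·3+6·0+5·0 = 24 | 3·8 = 24
gcd(2,6,6,5,3) = 1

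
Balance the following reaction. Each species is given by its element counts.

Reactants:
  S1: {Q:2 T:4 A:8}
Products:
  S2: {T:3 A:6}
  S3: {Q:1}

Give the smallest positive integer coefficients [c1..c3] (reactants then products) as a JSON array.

Coefficients: [3, 4, 6]

Q: 3·2 = 6 | 4·0+6·1 = 6
T: 3·4 = 12 | 4·3+6·0 = 12
A: 3·8 = 24 | 4·6+6·0 = 24
gcd(3,4,6) = 1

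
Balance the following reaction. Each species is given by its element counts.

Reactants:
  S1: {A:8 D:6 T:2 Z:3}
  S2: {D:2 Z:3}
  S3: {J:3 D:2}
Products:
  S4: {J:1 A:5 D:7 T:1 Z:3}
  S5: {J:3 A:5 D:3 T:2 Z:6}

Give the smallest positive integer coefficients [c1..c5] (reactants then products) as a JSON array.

Coefficients: [5, 5, 4, 6, 2]

J: 5·0+5·0+4·3 = 12 | 6·1+2·3 = 12
A: 5·8+5·0+4·0 = 40 | 6·5+2·5 = 40
D: 5·6+5·2+4·2 = 48 | 6·7+2·3 = 48
T: 5·2+5·0+4·0 = 10 | 6·1+2·2 = 10
Z: 5·3+5·3+4·0 = 30 | 6·3+2·6 = 30
gcd(5,5,4,6,2) = 1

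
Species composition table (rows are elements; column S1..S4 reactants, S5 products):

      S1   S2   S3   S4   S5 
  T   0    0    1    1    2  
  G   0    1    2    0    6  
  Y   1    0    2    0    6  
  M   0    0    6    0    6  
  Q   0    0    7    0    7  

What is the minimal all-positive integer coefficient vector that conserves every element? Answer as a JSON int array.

T: 4·0+4·0+1·1+1·1 = 2 | 1·2 = 2
G: 4·0+4·1+1·2+1·0 = 6 | 1·6 = 6
Y: 4·1+4·0+1·2+1·0 = 6 | 1·6 = 6
M: 4·0+4·0+1·6+1·0 = 6 | 1·6 = 6
Q: 4·0+4·0+1·7+1·0 = 7 | 1·7 = 7
gcd(4,4,1,1,1) = 1

Coefficients: [4, 4, 1, 1, 1]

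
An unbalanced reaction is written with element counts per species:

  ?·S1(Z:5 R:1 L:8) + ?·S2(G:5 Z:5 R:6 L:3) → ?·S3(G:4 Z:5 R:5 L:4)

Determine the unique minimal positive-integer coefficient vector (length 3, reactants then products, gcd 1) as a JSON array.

Coefficients: [1, 4, 5]

G: 1·0+4·5 = 20 | 5·4 = 20
Z: 1·5+4·5 = 25 | 5·5 = 25
R: 1·1+4·6 = 25 | 5·5 = 25
L: 1·8+4·3 = 20 | 5·4 = 20
gcd(1,4,5) = 1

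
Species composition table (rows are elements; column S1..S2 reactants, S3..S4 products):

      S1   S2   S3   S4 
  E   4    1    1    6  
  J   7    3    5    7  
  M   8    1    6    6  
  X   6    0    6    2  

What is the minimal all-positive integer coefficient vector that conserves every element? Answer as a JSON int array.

E: 5·4+2·1 = 22 | 4·1+3·6 = 22
J: 5·7+2·3 = 41 | 4·5+3·7 = 41
M: 5·8+2·1 = 42 | 4·6+3·6 = 42
X: 5·6+2·0 = 30 | 4·6+3·2 = 30
gcd(5,2,4,3) = 1

Coefficients: [5, 2, 4, 3]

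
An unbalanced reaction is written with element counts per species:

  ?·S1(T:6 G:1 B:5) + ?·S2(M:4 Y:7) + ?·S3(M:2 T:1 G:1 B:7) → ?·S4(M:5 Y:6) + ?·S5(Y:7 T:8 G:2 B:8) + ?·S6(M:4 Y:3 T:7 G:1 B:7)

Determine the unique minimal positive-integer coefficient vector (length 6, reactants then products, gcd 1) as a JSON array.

M: 6·0+5·4+1·2 = 22 | 2·5+2·0+3·4 = 22
Y: 6·0+5·7+1·0 = 35 | 2·6+2·7+3·3 = 35
T: 6·6+5·0+1·1 = 37 | 2·0+2·8+3·7 = 37
G: 6·1+5·0+1·1 = 7 | 2·0+2·2+3·1 = 7
B: 6·5+5·0+1·7 = 37 | 2·0+2·8+3·7 = 37
gcd(6,5,1,2,2,3) = 1

Coefficients: [6, 5, 1, 2, 2, 3]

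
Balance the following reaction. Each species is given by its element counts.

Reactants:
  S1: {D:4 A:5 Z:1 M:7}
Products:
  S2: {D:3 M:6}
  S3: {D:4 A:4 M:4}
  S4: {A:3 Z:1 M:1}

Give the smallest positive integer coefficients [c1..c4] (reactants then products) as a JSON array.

Coefficients: [6, 4, 3, 6]

D: 6·4 = 24 | 4·3+3·4+6·0 = 24
A: 6·5 = 30 | 4·0+3·4+6·3 = 30
Z: 6·1 = 6 | 4·0+3·0+6·1 = 6
M: 6·7 = 42 | 4·6+3·4+6·1 = 42
gcd(6,4,3,6) = 1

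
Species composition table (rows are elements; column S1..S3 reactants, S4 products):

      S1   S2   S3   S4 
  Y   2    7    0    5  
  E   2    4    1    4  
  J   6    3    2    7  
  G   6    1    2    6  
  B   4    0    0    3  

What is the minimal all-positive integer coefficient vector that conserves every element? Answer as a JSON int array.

Y: 3·2+2·7+2·0 = 20 | 4·5 = 20
E: 3·2+2·4+2·1 = 16 | 4·4 = 16
J: 3·6+2·3+2·2 = 28 | 4·7 = 28
G: 3·6+2·1+2·2 = 24 | 4·6 = 24
B: 3·4+2·0+2·0 = 12 | 4·3 = 12
gcd(3,2,2,4) = 1

Coefficients: [3, 2, 2, 4]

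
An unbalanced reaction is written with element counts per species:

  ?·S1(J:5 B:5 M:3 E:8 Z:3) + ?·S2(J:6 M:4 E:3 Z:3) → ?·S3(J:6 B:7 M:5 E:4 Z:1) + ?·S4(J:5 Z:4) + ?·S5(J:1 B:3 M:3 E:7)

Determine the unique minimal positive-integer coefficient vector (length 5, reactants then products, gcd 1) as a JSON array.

Coefficients: [5, 2, 1, 5, 6]

J: 5·5+2·6 = 37 | 1·6+5·5+6·1 = 37
B: 5·5+2·0 = 25 | 1·7+5·0+6·3 = 25
M: 5·3+2·4 = 23 | 1·5+5·0+6·3 = 23
E: 5·8+2·3 = 46 | 1·4+5·0+6·7 = 46
Z: 5·3+2·3 = 21 | 1·1+5·4+6·0 = 21
gcd(5,2,1,5,6) = 1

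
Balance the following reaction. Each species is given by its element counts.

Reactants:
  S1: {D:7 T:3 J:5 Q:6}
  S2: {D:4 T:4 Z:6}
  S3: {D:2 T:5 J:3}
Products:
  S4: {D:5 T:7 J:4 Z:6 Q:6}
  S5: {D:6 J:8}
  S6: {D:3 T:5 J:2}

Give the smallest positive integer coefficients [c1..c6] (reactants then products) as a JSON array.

Coefficients: [2, 2, 6, 2, 1, 6]

D: 2·7+2·4+6·2 = 34 | 2·5+1·6+6·3 = 34
T: 2·3+2·4+6·5 = 44 | 2·7+1·0+6·5 = 44
J: 2·5+2·0+6·3 = 28 | 2·4+1·8+6·2 = 28
Z: 2·0+2·6+6·0 = 12 | 2·6+1·0+6·0 = 12
Q: 2·6+2·0+6·0 = 12 | 2·6+1·0+6·0 = 12
gcd(2,2,6,2,1,6) = 1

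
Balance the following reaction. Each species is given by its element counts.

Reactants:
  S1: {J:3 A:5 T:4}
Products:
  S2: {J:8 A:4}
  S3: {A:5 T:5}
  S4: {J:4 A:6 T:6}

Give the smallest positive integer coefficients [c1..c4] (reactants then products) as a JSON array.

Coefficients: [4, 1, 2, 1]

J: 4·3 = 12 | 1·8+2·0+1·4 = 12
A: 4·5 = 20 | 1·4+2·5+1·6 = 20
T: 4·4 = 16 | 1·0+2·5+1·6 = 16
gcd(4,1,2,1) = 1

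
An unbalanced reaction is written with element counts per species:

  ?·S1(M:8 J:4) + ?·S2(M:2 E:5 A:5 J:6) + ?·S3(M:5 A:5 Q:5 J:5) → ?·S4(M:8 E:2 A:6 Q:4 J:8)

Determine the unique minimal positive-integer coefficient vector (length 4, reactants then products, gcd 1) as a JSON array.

M: 2·8+2·2+4·5 = 40 | 5·8 = 40
E: 2·0+2·5+4·0 = 10 | 5·2 = 10
A: 2·0+2·5+4·5 = 30 | 5·6 = 30
Q: 2·0+2·0+4·5 = 20 | 5·4 = 20
J: 2·4+2·6+4·5 = 40 | 5·8 = 40
gcd(2,2,4,5) = 1

Coefficients: [2, 2, 4, 5]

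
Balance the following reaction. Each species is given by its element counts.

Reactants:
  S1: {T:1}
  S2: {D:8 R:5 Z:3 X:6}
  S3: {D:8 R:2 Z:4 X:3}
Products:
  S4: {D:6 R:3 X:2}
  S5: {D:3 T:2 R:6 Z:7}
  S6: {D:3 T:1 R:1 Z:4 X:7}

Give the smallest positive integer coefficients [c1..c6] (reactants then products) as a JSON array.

Coefficients: [5, 5, 1, 6, 1, 3]

D: 5·0+5·8+1·8 = 48 | 6·6+1·3+3·3 = 48
T: 5·1+5·0+1·0 = 5 | 6·0+1·2+3·1 = 5
R: 5·0+5·5+1·2 = 27 | 6·3+1·6+3·1 = 27
Z: 5·0+5·3+1·4 = 19 | 6·0+1·7+3·4 = 19
X: 5·0+5·6+1·3 = 33 | 6·2+1·0+3·7 = 33
gcd(5,5,1,6,1,3) = 1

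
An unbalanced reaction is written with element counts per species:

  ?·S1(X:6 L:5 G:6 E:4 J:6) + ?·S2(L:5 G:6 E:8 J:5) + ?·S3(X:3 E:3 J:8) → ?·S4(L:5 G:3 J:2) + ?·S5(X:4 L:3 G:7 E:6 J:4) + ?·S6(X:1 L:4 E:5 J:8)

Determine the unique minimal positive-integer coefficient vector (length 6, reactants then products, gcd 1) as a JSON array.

X: 4·6+4·0+1·3 = 27 | 2·0+6·4+3·1 = 27
L: 4·5+4·5+1·0 = 40 | 2·5+6·3+3·4 = 40
G: 4·6+4·6+1·0 = 48 | 2·3+6·7+3·0 = 48
E: 4·4+4·8+1·3 = 51 | 2·0+6·6+3·5 = 51
J: 4·6+4·5+1·8 = 52 | 2·2+6·4+3·8 = 52
gcd(4,4,1,2,6,3) = 1

Coefficients: [4, 4, 1, 2, 6, 3]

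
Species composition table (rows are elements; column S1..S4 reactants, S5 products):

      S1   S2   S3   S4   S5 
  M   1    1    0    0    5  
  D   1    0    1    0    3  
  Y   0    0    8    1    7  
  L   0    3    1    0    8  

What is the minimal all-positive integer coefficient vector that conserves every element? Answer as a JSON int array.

Coefficients: [5, 5, 1, 6, 2]

M: 5·1+5·1+1·0+6·0 = 10 | 2·5 = 10
D: 5·1+5·0+1·1+6·0 = 6 | 2·3 = 6
Y: 5·0+5·0+1·8+6·1 = 14 | 2·7 = 14
L: 5·0+5·3+1·1+6·0 = 16 | 2·8 = 16
gcd(5,5,1,6,2) = 1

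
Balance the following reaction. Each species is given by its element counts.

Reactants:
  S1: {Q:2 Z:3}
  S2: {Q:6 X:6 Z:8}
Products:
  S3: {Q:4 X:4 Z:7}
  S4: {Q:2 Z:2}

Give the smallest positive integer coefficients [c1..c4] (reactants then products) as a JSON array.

Q: 5·2+2·6 = 22 | 3·4+5·2 = 22
X: 5·0+2·6 = 12 | 3·4+5·0 = 12
Z: 5·3+2·8 = 31 | 3·7+5·2 = 31
gcd(5,2,3,5) = 1

Coefficients: [5, 2, 3, 5]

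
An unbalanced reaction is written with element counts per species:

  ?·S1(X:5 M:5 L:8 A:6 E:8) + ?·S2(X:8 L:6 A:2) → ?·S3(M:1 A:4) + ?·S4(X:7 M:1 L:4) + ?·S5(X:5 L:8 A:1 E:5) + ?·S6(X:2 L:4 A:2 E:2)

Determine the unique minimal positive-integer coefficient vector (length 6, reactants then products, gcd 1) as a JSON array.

X: 2·5+6·8 = 58 | 4·0+6·7+2·5+3·2 = 58
M: 2·5+6·0 = 10 | 4·1+6·1+2·0+3·0 = 10
L: 2·8+6·6 = 52 | 4·0+6·4+2·8+3·4 = 52
A: 2·6+6·2 = 24 | 4·4+6·0+2·1+3·2 = 24
E: 2·8+6·0 = 16 | 4·0+6·0+2·5+3·2 = 16
gcd(2,6,4,6,2,3) = 1

Coefficients: [2, 6, 4, 6, 2, 3]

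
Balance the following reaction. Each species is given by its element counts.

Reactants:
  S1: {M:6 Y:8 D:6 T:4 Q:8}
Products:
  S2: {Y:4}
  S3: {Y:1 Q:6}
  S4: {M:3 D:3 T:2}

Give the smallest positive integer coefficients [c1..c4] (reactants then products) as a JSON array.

Coefficients: [3, 5, 4, 6]

M: 3·6 = 18 | 5·0+4·0+6·3 = 18
Y: 3·8 = 24 | 5·4+4·1+6·0 = 24
D: 3·6 = 18 | 5·0+4·0+6·3 = 18
T: 3·4 = 12 | 5·0+4·0+6·2 = 12
Q: 3·8 = 24 | 5·0+4·6+6·0 = 24
gcd(3,5,4,6) = 1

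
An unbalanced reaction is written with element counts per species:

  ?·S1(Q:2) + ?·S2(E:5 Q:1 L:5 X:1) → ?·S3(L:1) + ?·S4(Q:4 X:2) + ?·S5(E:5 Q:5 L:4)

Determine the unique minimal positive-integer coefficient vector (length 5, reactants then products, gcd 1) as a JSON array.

Coefficients: [6, 2, 2, 1, 2]

E: 6·0+2·5 = 10 | 2·0+1·0+2·5 = 10
Q: 6·2+2·1 = 14 | 2·0+1·4+2·5 = 14
L: 6·0+2·5 = 10 | 2·1+1·0+2·4 = 10
X: 6·0+2·1 = 2 | 2·0+1·2+2·0 = 2
gcd(6,2,2,1,2) = 1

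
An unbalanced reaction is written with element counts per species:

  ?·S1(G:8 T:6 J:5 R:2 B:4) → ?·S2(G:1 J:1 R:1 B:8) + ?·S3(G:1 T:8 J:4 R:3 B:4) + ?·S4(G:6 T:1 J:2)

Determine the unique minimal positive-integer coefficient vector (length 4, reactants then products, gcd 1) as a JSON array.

G: 5·8 = 40 | 1·1+3·1+6·6 = 40
T: 5·6 = 30 | 1·0+3·8+6·1 = 30
J: 5·5 = 25 | 1·1+3·4+6·2 = 25
R: 5·2 = 10 | 1·1+3·3+6·0 = 10
B: 5·4 = 20 | 1·8+3·4+6·0 = 20
gcd(5,1,3,6) = 1

Coefficients: [5, 1, 3, 6]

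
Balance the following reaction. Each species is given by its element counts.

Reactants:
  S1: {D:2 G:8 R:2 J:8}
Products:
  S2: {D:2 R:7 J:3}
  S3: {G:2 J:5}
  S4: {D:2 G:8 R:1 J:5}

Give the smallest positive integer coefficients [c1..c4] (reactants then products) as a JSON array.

D: 6·2 = 12 | 1·2+4·0+5·2 = 12
G: 6·8 = 48 | 1·0+4·2+5·8 = 48
R: 6·2 = 12 | 1·7+4·0+5·1 = 12
J: 6·8 = 48 | 1·3+4·5+5·5 = 48
gcd(6,1,4,5) = 1

Coefficients: [6, 1, 4, 5]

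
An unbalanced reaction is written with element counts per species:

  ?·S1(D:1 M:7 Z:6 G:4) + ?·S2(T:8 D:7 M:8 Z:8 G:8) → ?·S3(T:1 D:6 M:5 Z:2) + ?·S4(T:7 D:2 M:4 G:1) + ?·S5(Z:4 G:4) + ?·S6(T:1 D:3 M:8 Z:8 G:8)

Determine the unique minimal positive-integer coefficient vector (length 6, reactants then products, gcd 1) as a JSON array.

T: 1·0+4·8 = 32 | 3·1+4·7+6·0+1·1 = 32
D: 1·1+4·7 = 29 | 3·6+4·2+6·0+1·3 = 29
M: 1·7+4·8 = 39 | 3·5+4·4+6·0+1·8 = 39
Z: 1·6+4·8 = 38 | 3·2+4·0+6·4+1·8 = 38
G: 1·4+4·8 = 36 | 3·0+4·1+6·4+1·8 = 36
gcd(1,4,3,4,6,1) = 1

Coefficients: [1, 4, 3, 4, 6, 1]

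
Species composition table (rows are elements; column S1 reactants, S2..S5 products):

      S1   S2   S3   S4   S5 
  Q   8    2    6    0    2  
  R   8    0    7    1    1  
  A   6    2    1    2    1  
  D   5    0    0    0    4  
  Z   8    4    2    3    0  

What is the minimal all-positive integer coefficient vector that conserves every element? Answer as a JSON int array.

Coefficients: [4, 2, 3, 6, 5]

Q: 4·8 = 32 | 2·2+3·6+6·0+5·2 = 32
R: 4·8 = 32 | 2·0+3·7+6·1+5·1 = 32
A: 4·6 = 24 | 2·2+3·1+6·2+5·1 = 24
D: 4·5 = 20 | 2·0+3·0+6·0+5·4 = 20
Z: 4·8 = 32 | 2·4+3·2+6·3+5·0 = 32
gcd(4,2,3,6,5) = 1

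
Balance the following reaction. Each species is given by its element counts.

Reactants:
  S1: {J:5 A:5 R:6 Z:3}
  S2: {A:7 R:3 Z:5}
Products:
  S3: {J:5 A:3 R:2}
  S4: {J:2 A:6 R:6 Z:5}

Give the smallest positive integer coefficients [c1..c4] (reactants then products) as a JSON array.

J: 5·5+2·0 = 25 | 3·5+5·2 = 25
A: 5·5+2·7 = 39 | 3·3+5·6 = 39
R: 5·6+2·3 = 36 | 3·2+5·6 = 36
Z: 5·3+2·5 = 25 | 3·0+5·5 = 25
gcd(5,2,3,5) = 1

Coefficients: [5, 2, 3, 5]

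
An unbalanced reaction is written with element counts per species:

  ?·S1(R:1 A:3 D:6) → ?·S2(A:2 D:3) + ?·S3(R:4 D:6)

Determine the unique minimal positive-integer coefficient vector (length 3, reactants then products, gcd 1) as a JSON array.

Coefficients: [4, 6, 1]

R: 4·1 = 4 | 6·0+1·4 = 4
A: 4·3 = 12 | 6·2+1·0 = 12
D: 4·6 = 24 | 6·3+1·6 = 24
gcd(4,6,1) = 1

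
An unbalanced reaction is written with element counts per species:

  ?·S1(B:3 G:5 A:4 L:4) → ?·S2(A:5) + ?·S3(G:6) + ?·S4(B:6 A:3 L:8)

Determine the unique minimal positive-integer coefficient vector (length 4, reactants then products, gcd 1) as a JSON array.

B: 6·3 = 18 | 3·0+5·0+3·6 = 18
G: 6·5 = 30 | 3·0+5·6+3·0 = 30
A: 6·4 = 24 | 3·5+5·0+3·3 = 24
L: 6·4 = 24 | 3·0+5·0+3·8 = 24
gcd(6,3,5,3) = 1

Coefficients: [6, 3, 5, 3]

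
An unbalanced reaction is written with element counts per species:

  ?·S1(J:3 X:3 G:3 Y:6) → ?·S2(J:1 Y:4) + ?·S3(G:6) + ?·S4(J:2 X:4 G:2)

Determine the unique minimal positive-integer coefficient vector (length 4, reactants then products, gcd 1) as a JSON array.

Coefficients: [4, 6, 1, 3]

J: 4·3 = 12 | 6·1+1·0+3·2 = 12
X: 4·3 = 12 | 6·0+1·0+3·4 = 12
G: 4·3 = 12 | 6·0+1·6+3·2 = 12
Y: 4·6 = 24 | 6·4+1·0+3·0 = 24
gcd(4,6,1,3) = 1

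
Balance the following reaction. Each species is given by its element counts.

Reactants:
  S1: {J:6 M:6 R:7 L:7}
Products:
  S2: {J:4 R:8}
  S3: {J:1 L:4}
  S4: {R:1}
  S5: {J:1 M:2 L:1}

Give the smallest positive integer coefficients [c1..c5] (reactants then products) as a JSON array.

J: 2·6 = 12 | 1·4+2·1+6·0+6·1 = 12
M: 2·6 = 12 | 1·0+2·0+6·0+6·2 = 12
R: 2·7 = 14 | 1·8+2·0+6·1+6·0 = 14
L: 2·7 = 14 | 1·0+2·4+6·0+6·1 = 14
gcd(2,1,2,6,6) = 1

Coefficients: [2, 1, 2, 6, 6]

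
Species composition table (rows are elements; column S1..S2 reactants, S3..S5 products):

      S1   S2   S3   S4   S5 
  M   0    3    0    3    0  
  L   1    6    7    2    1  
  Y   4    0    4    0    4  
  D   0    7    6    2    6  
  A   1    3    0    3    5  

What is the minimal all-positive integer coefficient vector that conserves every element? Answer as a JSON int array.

M: 5·0+6·3 = 18 | 4·0+6·3+1·0 = 18
L: 5·1+6·6 = 41 | 4·7+6·2+1·1 = 41
Y: 5·4+6·0 = 20 | 4·4+6·0+1·4 = 20
D: 5·0+6·7 = 42 | 4·6+6·2+1·6 = 42
A: 5·1+6·3 = 23 | 4·0+6·3+1·5 = 23
gcd(5,6,4,6,1) = 1

Coefficients: [5, 6, 4, 6, 1]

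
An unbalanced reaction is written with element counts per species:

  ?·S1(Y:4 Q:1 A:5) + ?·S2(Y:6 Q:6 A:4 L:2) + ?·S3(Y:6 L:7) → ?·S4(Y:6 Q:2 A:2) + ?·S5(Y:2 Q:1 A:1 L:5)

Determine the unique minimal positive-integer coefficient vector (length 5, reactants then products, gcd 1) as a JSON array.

Y: 1·4+2·6+3·6 = 34 | 4·6+5·2 = 34
Q: 1·1+2·6+3·0 = 13 | 4·2+5·1 = 13
A: 1·5+2·4+3·0 = 13 | 4·2+5·1 = 13
L: 1·0+2·2+3·7 = 25 | 4·0+5·5 = 25
gcd(1,2,3,4,5) = 1

Coefficients: [1, 2, 3, 4, 5]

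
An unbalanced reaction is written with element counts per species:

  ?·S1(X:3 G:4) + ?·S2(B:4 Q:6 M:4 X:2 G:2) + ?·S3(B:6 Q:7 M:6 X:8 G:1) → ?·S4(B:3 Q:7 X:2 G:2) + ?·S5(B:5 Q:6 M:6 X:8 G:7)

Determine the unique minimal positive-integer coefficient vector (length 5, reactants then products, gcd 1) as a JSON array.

Coefficients: [4, 3, 1, 1, 3]

B: 4·0+3·4+1·6 = 18 | 1·3+3·5 = 18
Q: 4·0+3·6+1·7 = 25 | 1·7+3·6 = 25
M: 4·0+3·4+1·6 = 18 | 1·0+3·6 = 18
X: 4·3+3·2+1·8 = 26 | 1·2+3·8 = 26
G: 4·4+3·2+1·1 = 23 | 1·2+3·7 = 23
gcd(4,3,1,1,3) = 1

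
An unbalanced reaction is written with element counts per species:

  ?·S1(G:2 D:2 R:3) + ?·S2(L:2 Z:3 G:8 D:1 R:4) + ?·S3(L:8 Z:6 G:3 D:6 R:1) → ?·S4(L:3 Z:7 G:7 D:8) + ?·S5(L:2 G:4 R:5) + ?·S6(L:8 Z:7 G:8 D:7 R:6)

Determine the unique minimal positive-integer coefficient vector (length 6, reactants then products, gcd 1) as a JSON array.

L: 4·0+3·2+2·8 = 22 | 2·3+4·2+1·8 = 22
Z: 4·0+3·3+2·6 = 21 | 2·7+4·0+1·7 = 21
G: 4·2+3·8+2·3 = 38 | 2·7+4·4+1·8 = 38
D: 4·2+3·1+2·6 = 23 | 2·8+4·0+1·7 = 23
R: 4·3+3·4+2·1 = 26 | 2·0+4·5+1·6 = 26
gcd(4,3,2,2,4,1) = 1

Coefficients: [4, 3, 2, 2, 4, 1]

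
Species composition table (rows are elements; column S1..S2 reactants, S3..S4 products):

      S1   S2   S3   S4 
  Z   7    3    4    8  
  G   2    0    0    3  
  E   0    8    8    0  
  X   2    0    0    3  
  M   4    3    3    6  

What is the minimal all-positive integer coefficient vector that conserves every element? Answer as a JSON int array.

Coefficients: [3, 5, 5, 2]

Z: 3·7+5·3 = 36 | 5·4+2·8 = 36
G: 3·2+5·0 = 6 | 5·0+2·3 = 6
E: 3·0+5·8 = 40 | 5·8+2·0 = 40
X: 3·2+5·0 = 6 | 5·0+2·3 = 6
M: 3·4+5·3 = 27 | 5·3+2·6 = 27
gcd(3,5,5,2) = 1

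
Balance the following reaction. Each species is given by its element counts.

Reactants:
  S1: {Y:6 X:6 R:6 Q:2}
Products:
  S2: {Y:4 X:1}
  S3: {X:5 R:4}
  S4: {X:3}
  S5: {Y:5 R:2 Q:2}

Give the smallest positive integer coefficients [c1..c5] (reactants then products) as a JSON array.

Coefficients: [4, 1, 4, 1, 4]

Y: 4·6 = 24 | 1·4+4·0+1·0+4·5 = 24
X: 4·6 = 24 | 1·1+4·5+1·3+4·0 = 24
R: 4·6 = 24 | 1·0+4·4+1·0+4·2 = 24
Q: 4·2 = 8 | 1·0+4·0+1·0+4·2 = 8
gcd(4,1,4,1,4) = 1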